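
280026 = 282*993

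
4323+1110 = 5433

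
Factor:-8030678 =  - 2^1*4015339^1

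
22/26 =11/13 = 0.85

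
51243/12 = 4270  +  1/4 = 4270.25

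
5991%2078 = 1835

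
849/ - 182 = -5 + 61/182 = -4.66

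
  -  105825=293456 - 399281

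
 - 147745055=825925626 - 973670681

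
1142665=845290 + 297375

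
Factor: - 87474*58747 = -5138835078 = - 2^1*3^1 * 13^1*61^1*239^1*4519^1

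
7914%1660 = 1274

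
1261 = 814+447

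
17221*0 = 0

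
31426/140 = 15713/70 = 224.47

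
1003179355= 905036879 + 98142476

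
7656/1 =7656 = 7656.00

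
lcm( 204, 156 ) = 2652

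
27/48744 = 3/5416=0.00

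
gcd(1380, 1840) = 460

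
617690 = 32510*19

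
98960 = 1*98960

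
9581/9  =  1064 + 5/9=1064.56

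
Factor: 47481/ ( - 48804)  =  -323/332 = - 2^( - 2)  *17^1 *19^1 * 83^( - 1 ) 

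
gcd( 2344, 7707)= 1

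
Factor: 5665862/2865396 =2^( - 1)*3^(  -  1 ) *17^1*73^( - 1 )*3271^( - 1)*166643^1=2832931/1432698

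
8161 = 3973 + 4188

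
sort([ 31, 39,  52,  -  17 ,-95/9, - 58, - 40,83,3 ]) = [ - 58  , - 40, - 17,-95/9,3,  31,  39,  52,83]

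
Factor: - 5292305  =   - 5^1*1058461^1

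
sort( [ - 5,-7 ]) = [ - 7, - 5]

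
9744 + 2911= 12655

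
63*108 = 6804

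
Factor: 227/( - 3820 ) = - 2^(-2 )*5^( - 1) * 191^( - 1)*227^1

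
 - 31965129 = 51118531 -83083660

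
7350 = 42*175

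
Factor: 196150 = 2^1 * 5^2 * 3923^1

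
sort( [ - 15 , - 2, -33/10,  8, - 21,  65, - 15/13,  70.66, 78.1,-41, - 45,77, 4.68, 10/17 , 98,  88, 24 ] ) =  [ - 45, - 41, - 21,-15, - 33/10, - 2, - 15/13,  10/17,  4.68,8,24,  65, 70.66,77,78.1,88,  98 ]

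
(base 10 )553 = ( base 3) 202111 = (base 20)17d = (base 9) 674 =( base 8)1051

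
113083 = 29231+83852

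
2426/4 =606 + 1/2 = 606.50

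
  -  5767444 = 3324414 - 9091858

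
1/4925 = 1/4925 = 0.00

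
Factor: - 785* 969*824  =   - 2^3*3^1 *5^1*17^1*19^1*103^1*157^1=- 626787960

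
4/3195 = 4/3195 = 0.00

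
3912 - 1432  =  2480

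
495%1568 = 495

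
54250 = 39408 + 14842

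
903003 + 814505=1717508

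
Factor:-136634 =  - 2^1*53^1*1289^1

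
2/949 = 2/949 = 0.00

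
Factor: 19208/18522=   28/27 = 2^2 * 3^(-3 )*7^1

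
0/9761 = 0 = 0.00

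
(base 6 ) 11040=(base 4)120000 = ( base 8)3000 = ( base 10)1536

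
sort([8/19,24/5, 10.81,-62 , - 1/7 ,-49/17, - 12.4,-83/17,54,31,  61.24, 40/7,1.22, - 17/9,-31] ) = [  -  62, - 31,  -  12.4, - 83/17, - 49/17, - 17/9,- 1/7, 8/19, 1.22,  24/5,40/7,10.81,31, 54,61.24]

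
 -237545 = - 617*385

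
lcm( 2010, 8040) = 8040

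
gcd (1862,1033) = 1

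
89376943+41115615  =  130492558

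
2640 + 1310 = 3950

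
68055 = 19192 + 48863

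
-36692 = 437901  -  474593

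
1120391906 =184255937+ 936135969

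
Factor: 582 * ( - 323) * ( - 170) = 2^2*3^1*5^1*17^2 * 19^1*97^1  =  31957620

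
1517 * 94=142598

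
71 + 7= 78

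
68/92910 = 34/46455 = 0.00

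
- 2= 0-2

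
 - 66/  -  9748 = 33/4874 =0.01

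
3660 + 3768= 7428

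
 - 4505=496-5001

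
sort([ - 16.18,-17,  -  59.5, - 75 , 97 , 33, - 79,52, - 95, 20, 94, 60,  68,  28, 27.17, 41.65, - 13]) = [ - 95, - 79,- 75, - 59.5, - 17, - 16.18, - 13,20,  27.17, 28,33,41.65, 52,60,68, 94,  97] 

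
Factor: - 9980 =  - 2^2*5^1 * 499^1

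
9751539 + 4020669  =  13772208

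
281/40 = 7 + 1/40 = 7.03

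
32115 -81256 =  - 49141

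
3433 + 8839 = 12272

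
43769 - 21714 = 22055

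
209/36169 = 209/36169 = 0.01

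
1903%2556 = 1903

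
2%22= 2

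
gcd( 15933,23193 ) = 3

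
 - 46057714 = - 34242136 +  - 11815578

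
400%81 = 76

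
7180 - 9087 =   -  1907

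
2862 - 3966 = - 1104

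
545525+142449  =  687974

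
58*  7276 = 422008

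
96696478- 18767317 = 77929161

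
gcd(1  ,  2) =1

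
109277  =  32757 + 76520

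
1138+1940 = 3078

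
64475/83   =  776 + 67/83  =  776.81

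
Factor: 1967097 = 3^1*11^2  *5419^1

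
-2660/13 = -205 + 5/13 = -204.62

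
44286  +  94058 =138344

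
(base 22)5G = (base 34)3O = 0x7E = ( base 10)126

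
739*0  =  0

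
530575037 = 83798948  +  446776089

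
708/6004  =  177/1501 =0.12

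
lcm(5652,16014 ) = 96084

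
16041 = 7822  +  8219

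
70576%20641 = 8653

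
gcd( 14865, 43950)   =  15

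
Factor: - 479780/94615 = -2^2*7^1*23^1*127^( - 1 ) = -  644/127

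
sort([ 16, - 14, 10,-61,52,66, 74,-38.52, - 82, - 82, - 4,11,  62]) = [ - 82,- 82,-61,-38.52,-14,-4, 10,  11,  16, 52,62, 66,74]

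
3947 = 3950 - 3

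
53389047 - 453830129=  - 400441082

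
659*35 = 23065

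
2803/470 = 5+453/470 = 5.96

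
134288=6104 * 22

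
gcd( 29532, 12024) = 12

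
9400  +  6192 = 15592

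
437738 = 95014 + 342724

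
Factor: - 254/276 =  - 2^( - 1 ) *3^ ( - 1)*23^( - 1 )*127^1 = -  127/138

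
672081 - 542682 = 129399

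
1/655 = 1/655 = 0.00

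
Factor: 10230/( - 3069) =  - 2^1 * 3^( -1)* 5^1= - 10/3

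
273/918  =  91/306 = 0.30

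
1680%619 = 442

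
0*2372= 0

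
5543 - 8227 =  - 2684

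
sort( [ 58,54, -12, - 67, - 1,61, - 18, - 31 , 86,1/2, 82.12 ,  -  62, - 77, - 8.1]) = [ -77, - 67, - 62, - 31, - 18, -12, - 8.1,-1, 1/2, 54,  58 , 61,  82.12, 86 ] 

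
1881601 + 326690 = 2208291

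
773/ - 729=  - 2+685/729 = -  1.06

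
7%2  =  1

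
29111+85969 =115080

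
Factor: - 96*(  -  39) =2^5 * 3^2 * 13^1 =3744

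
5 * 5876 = 29380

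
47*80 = 3760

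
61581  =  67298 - 5717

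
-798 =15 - 813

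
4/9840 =1/2460 = 0.00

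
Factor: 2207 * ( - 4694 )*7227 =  - 2^1*3^2*11^1*73^1*2207^1*2347^1 = - 74869248366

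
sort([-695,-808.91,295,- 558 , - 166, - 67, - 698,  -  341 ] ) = [ - 808.91,-698 , - 695,- 558,- 341,-166, - 67, 295]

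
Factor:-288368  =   - 2^4*67^1 * 269^1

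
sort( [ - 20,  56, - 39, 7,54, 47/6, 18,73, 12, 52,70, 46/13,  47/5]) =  [ - 39, - 20,46/13,7, 47/6,  47/5, 12,18, 52, 54, 56,70, 73 ]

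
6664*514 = 3425296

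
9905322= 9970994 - 65672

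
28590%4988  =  3650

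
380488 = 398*956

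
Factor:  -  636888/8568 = -223/3 = - 3^(  -  1) * 223^1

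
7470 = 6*1245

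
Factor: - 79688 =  - 2^3*7^1*1423^1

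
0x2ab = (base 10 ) 683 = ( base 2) 1010101011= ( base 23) 16G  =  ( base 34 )K3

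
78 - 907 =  - 829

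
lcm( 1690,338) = 1690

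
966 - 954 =12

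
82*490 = 40180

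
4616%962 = 768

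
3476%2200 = 1276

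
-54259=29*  ( - 1871 )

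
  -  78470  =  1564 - 80034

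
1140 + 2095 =3235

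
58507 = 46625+11882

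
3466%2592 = 874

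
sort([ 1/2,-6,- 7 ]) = [  -  7, - 6, 1/2 ] 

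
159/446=159/446 = 0.36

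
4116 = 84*49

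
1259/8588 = 1259/8588 = 0.15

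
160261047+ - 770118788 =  - 609857741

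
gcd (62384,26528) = 16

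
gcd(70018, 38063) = 1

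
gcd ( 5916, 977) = 1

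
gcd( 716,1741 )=1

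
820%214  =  178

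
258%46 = 28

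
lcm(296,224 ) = 8288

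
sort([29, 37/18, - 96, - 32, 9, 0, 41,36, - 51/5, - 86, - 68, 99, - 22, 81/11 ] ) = [-96, - 86, - 68, - 32, - 22, - 51/5,0, 37/18, 81/11, 9,29, 36 , 41, 99 ] 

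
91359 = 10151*9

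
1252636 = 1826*686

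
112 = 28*4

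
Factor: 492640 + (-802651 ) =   -  3^1 * 13^1*7949^1 = - 310011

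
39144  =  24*1631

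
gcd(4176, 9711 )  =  9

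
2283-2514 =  - 231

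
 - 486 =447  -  933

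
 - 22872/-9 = 7624/3 = 2541.33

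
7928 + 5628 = 13556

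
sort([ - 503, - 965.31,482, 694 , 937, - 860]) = [ - 965.31, - 860 , - 503,482, 694 , 937]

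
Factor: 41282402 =2^1 * 7^2*19^1 *22171^1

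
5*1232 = 6160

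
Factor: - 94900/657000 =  - 2^( - 1 )*3^ ( - 2) * 5^( - 1) *13^1 = - 13/90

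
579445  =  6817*85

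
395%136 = 123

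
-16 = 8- 24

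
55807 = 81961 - 26154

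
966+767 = 1733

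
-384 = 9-393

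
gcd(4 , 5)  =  1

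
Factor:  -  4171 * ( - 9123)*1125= 42808537125 = 3^3 * 5^3*43^1*97^1*3041^1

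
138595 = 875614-737019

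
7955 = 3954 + 4001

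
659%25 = 9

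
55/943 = 55/943 = 0.06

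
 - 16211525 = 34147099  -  50358624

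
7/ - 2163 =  - 1/309=- 0.00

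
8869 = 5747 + 3122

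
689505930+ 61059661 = 750565591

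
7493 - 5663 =1830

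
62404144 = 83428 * 748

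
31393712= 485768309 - 454374597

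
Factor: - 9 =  - 3^2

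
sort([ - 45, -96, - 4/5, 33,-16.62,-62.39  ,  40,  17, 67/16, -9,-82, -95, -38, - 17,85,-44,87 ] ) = [- 96,-95,  -  82, - 62.39,-45, - 44,- 38, - 17, - 16.62, - 9, - 4/5,67/16, 17, 33,40,85 , 87 ] 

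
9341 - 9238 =103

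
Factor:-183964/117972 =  - 3^(-2)*11^1 * 29^( - 1 ) * 37^1 = - 407/261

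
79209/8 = 9901  +  1/8 = 9901.12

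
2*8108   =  16216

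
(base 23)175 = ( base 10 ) 695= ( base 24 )14n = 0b1010110111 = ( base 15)315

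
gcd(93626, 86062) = 2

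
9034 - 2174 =6860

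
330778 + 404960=735738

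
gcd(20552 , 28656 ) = 8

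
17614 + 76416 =94030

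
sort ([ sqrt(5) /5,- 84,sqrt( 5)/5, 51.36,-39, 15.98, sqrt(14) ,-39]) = [-84,  -  39, - 39, sqrt( 5)/5,sqrt ( 5)/5, sqrt( 14),15.98, 51.36 ] 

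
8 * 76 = 608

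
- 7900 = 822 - 8722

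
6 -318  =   - 312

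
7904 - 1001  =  6903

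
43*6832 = 293776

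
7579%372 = 139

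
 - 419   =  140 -559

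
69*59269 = 4089561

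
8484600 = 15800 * 537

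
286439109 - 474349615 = -187910506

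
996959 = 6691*149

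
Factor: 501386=2^1*250693^1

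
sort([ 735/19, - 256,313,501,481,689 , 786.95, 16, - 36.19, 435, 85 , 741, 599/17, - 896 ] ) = [ - 896, - 256,- 36.19,16,599/17,735/19, 85,313,435, 481,501, 689, 741,786.95 ] 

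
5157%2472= 213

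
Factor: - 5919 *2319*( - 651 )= 8935730811= 3^3*7^1*31^1*773^1*1973^1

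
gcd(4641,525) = 21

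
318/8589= 106/2863 = 0.04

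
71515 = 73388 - 1873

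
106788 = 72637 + 34151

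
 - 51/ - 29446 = 51/29446 = 0.00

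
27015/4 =27015/4 = 6753.75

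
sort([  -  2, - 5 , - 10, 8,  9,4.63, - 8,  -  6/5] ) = [-10,-8,-5, - 2,  -  6/5, 4.63, 8, 9 ] 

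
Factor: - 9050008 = - 2^3 * 11^1*102841^1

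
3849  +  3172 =7021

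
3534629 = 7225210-3690581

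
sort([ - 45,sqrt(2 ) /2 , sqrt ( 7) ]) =[ - 45, sqrt( 2 ) /2, sqrt ( 7) ]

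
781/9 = 86+7/9 = 86.78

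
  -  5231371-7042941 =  - 12274312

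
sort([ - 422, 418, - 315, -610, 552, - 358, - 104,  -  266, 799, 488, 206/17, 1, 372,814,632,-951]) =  [ - 951, - 610,  -  422,- 358 , - 315,  -  266, - 104, 1, 206/17 , 372, 418, 488, 552,632,799, 814] 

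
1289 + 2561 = 3850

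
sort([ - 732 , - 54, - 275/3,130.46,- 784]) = [-784, - 732,-275/3, - 54,130.46]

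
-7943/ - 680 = 7943/680 =11.68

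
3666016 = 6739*544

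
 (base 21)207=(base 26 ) 185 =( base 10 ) 889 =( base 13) 535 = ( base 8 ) 1571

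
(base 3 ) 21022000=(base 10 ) 5319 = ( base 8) 12307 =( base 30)5R9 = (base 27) 780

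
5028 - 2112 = 2916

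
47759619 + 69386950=117146569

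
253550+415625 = 669175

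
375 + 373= 748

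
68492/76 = 901+ 4/19 = 901.21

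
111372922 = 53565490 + 57807432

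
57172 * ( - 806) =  - 46080632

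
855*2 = 1710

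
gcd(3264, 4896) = 1632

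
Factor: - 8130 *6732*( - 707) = 2^3*3^3*5^1*7^1*11^1*17^1*101^1*271^1 = 38694930120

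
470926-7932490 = -7461564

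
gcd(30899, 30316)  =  583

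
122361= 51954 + 70407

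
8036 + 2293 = 10329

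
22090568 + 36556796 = 58647364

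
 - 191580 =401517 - 593097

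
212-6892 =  - 6680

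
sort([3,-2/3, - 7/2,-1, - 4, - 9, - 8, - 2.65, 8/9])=[ - 9, - 8, - 4,-7/2,-2.65, - 1, - 2/3, 8/9, 3]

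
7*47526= 332682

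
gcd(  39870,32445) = 45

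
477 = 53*9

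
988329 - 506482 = 481847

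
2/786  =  1/393 = 0.00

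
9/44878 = 9/44878 = 0.00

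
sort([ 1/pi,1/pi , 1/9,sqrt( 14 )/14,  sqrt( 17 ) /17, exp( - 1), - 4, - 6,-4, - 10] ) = [ - 10,- 6, - 4, - 4,1/9, sqrt( 17 ) /17,sqrt( 14)/14, 1/pi,1/pi,exp ( - 1)]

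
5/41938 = 5/41938 = 0.00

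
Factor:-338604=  -2^2*3^1*7^1 * 29^1 * 139^1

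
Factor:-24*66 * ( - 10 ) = 2^5 * 3^2 * 5^1 * 11^1 = 15840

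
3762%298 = 186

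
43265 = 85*509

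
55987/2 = 55987/2  =  27993.50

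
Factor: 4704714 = 2^1*3^2*7^1*37339^1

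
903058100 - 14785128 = 888272972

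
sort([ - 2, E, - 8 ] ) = [  -  8,-2,E] 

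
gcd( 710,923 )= 71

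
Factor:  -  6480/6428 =-2^2*3^4*5^1*1607^( - 1) = - 1620/1607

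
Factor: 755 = 5^1*151^1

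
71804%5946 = 452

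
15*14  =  210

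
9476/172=2369/43=55.09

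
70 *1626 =113820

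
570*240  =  136800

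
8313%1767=1245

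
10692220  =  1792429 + 8899791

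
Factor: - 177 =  - 3^1*59^1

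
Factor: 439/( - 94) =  - 2^(-1 ) *47^( - 1 ) * 439^1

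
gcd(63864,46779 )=3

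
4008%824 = 712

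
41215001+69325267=110540268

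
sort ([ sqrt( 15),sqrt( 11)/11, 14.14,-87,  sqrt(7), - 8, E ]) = [ - 87,-8,sqrt( 11 ) /11, sqrt( 7 ) , E,sqrt (15), 14.14 ] 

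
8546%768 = 98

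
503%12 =11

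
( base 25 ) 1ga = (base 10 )1035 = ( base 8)2013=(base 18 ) 339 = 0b10000001011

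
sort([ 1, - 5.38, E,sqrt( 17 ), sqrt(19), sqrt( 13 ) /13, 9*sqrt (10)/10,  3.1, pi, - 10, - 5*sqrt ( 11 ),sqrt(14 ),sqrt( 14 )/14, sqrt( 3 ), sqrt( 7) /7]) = [ - 5*sqrt( 11 ), - 10 ,-5.38, sqrt(14) /14 , sqrt (13)/13 , sqrt (7)/7,1,sqrt(3),E, 9*sqrt (10)/10, 3.1 , pi,sqrt( 14), sqrt( 17),  sqrt( 19)] 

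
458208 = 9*50912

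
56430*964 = 54398520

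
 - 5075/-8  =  5075/8  =  634.38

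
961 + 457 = 1418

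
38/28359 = 38/28359 = 0.00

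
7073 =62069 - 54996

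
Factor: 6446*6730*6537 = 2^2*3^1 * 5^1*11^1 * 293^1*673^1*2179^1= 283585388460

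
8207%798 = 227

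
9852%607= 140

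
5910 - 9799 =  - 3889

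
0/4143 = 0 = 0.00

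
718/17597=718/17597 = 0.04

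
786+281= 1067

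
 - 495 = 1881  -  2376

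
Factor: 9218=2^1*11^1*419^1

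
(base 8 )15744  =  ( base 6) 53020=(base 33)6IC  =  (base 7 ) 26550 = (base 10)7140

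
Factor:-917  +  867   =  -50  =  - 2^1*5^2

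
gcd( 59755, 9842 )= 703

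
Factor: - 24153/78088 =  - 2^(-3 )*3^1 * 43^ (-1 ) * 83^1 *97^1*227^(-1 )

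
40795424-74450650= - 33655226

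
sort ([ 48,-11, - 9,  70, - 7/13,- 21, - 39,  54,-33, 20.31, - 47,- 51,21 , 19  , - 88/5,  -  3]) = [ - 51, - 47, - 39,-33, - 21, - 88/5, - 11,- 9,-3, - 7/13,  19,20.31,  21,  48,  54,70]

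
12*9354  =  112248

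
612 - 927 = -315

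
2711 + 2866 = 5577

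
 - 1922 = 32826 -34748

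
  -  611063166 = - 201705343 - 409357823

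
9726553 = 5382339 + 4344214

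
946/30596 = 473/15298 = 0.03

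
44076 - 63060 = - 18984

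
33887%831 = 647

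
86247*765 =65978955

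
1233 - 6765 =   -  5532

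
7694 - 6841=853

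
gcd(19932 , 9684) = 12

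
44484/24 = 1853 + 1/2 = 1853.50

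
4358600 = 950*4588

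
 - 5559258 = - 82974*67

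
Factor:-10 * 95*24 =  - 22800 = - 2^4*3^1 * 5^2*19^1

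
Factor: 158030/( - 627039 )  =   - 2^1*3^(-2)*5^1 * 7^( - 1)*37^( - 1)*269^ (  -  1)*15803^1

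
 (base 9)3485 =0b101000011100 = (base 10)2588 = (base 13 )1241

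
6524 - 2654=3870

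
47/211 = 47/211= 0.22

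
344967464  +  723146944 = 1068114408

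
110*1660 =182600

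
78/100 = 39/50 = 0.78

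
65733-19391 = 46342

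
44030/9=4892 + 2/9 = 4892.22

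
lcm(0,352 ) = 0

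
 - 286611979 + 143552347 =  - 143059632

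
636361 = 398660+237701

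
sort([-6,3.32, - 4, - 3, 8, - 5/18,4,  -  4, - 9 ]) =[  -  9, - 6,  -  4, - 4 , - 3, - 5/18,3.32,4,8 ] 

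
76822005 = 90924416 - 14102411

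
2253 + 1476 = 3729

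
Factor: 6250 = 2^1*5^5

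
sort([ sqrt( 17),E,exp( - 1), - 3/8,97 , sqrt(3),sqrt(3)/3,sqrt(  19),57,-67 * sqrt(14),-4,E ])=[ - 67*sqrt( 14), - 4, - 3/8 , exp(-1),sqrt(3)/3,sqrt ( 3),E,E, sqrt( 17), sqrt( 19 ),57, 97]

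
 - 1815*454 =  - 824010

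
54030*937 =50626110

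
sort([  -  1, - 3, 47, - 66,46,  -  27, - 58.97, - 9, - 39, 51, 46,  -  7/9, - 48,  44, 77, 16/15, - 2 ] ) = [ - 66, - 58.97, - 48, - 39,-27,-9,  -  3, - 2,  -  1, - 7/9, 16/15,  44,  46,46 , 47, 51,77]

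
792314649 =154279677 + 638034972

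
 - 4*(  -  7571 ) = 30284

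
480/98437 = 480/98437  =  0.00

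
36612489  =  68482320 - 31869831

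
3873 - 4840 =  - 967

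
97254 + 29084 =126338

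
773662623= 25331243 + 748331380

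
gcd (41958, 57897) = 63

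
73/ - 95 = - 1 + 22/95 = -0.77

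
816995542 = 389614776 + 427380766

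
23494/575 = 40+494/575 = 40.86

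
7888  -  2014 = 5874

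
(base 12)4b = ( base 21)2H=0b111011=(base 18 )35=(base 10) 59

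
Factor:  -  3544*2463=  - 8728872 = - 2^3*3^1 *443^1 *821^1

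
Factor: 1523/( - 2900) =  - 2^(-2)*5^(-2 ) * 29^(  -  1 ) *1523^1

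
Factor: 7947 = 3^2*883^1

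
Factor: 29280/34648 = 2^2 * 3^1*5^1*71^( - 1) = 60/71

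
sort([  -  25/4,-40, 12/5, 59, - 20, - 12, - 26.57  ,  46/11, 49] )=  [ - 40, -26.57, - 20, - 12,-25/4 , 12/5,46/11, 49, 59] 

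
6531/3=2177 = 2177.00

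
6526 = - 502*( - 13 )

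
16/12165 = 16/12165 = 0.00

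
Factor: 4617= 3^5  *19^1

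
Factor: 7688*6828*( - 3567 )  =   - 187244899488 = -2^5 * 3^2*29^1 * 31^2 *41^1*569^1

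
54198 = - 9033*( -6 )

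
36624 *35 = 1281840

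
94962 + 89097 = 184059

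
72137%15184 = 11401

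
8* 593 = 4744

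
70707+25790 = 96497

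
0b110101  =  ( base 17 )32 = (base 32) 1l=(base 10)53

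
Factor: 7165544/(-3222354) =-2^2*3^( - 1)*41^ ( - 1)*619^1*1447^1*13099^(- 1) =- 3582772/1611177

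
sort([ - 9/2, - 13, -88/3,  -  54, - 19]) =[ - 54 ,  -  88/3,  -  19, - 13, - 9/2 ] 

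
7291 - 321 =6970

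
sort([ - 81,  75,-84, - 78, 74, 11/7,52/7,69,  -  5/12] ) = [ - 84,  -  81, - 78, - 5/12,11/7, 52/7,69,74,75] 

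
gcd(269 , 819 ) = 1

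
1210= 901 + 309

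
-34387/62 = - 34387/62 = - 554.63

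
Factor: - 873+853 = - 20 =- 2^2*5^1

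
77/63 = 11/9 = 1.22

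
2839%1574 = 1265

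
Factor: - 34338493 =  -7^1*557^1 * 8807^1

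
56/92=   14/23 = 0.61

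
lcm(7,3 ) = 21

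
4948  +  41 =4989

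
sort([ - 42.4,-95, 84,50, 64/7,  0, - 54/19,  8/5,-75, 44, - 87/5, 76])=[ - 95,-75, - 42.4, - 87/5, - 54/19, 0,8/5, 64/7, 44, 50,76, 84]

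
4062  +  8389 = 12451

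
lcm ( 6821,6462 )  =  122778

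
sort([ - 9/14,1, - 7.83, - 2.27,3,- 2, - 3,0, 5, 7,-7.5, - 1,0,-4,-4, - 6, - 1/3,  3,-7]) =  [ - 7.83,- 7.5, - 7,-6, - 4 ,-4, - 3, - 2.27, - 2, - 1,-9/14, - 1/3,0,0,1,3,  3,5, 7 ]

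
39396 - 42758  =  -3362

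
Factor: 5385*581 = 3^1 * 5^1*7^1*83^1*359^1 = 3128685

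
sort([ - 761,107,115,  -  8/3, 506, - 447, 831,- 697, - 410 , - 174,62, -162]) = [ - 761, - 697, - 447, -410, - 174, - 162,- 8/3,62,107,115, 506,831]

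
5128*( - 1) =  - 5128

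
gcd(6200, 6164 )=4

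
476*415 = 197540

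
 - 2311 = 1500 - 3811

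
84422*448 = 37821056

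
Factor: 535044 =2^2*3^1*44587^1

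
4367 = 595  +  3772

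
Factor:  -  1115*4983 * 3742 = -20790720390 = -  2^1*3^1*5^1*11^1*151^1* 223^1*1871^1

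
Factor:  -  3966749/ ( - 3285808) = 2^(  -  4)*137^ ( - 1)*1301^1*1499^(-1)*3049^1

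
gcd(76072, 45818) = 2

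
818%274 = 270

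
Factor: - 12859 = -7^1 * 11^1 * 167^1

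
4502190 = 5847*770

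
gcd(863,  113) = 1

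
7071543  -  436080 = 6635463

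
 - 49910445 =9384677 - 59295122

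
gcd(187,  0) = 187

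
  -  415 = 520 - 935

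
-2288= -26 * 88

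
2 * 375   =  750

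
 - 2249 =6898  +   - 9147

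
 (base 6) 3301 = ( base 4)23311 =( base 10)757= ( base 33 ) mv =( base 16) 2f5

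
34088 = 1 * 34088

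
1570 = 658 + 912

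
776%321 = 134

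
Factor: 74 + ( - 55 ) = 19^1 = 19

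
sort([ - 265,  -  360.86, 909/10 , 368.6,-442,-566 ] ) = [ - 566,-442, - 360.86,-265,909/10,  368.6] 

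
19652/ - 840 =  - 24 + 127/210 = -23.40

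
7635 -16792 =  - 9157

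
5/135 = 1/27 =0.04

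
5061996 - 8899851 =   -  3837855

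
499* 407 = 203093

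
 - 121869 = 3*(-40623) 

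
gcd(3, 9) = 3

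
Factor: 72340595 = 5^1*14468119^1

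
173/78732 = 173/78732 = 0.00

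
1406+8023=9429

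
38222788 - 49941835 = - 11719047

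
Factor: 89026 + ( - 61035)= 23^1*1217^1 = 27991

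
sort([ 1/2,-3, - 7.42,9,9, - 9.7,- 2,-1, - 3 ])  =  [ - 9.7,-7.42,  -  3,- 3, - 2, - 1, 1/2, 9,9 ] 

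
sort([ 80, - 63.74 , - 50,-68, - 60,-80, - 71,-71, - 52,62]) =[ - 80, -71, - 71, - 68, - 63.74, - 60,-52, - 50,62, 80 ] 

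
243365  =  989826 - 746461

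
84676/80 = 1058 + 9/20 = 1058.45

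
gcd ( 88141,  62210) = 1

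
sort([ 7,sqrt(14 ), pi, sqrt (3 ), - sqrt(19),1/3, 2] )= [  -  sqrt ( 19 ), 1/3, sqrt(3 ),2,pi, sqrt(14 ), 7 ] 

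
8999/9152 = 8999/9152=0.98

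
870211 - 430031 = 440180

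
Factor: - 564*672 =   -  2^7*3^2*7^1 *47^1 =- 379008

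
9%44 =9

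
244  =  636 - 392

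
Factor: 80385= 3^1*5^1*23^1 * 233^1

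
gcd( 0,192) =192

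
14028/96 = 1169/8 = 146.12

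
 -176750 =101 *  (-1750)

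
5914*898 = 5310772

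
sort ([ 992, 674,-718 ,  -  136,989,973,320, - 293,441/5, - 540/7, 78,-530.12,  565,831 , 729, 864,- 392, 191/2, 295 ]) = [ - 718,-530.12, - 392, - 293, - 136,-540/7,78, 441/5,  191/2, 295, 320, 565, 674, 729 , 831,  864,  973, 989,  992]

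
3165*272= 860880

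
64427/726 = 88  +  49/66 = 88.74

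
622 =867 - 245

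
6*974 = 5844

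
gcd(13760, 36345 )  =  5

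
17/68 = 1/4 = 0.25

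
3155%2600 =555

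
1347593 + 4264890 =5612483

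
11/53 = 11/53 = 0.21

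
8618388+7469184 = 16087572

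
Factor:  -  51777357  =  -3^1*131^1*131749^1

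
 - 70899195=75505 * (-939)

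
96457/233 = 413+228/233  =  413.98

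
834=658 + 176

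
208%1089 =208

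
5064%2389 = 286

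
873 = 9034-8161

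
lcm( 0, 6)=0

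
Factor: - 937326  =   - 2^1*3^1*13^1*61^1*197^1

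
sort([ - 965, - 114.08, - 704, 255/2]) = [-965, - 704,-114.08,255/2 ]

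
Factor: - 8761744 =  - 2^4*547609^1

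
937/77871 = 937/77871  =  0.01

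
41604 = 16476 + 25128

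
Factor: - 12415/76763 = - 5^1 * 13^1 * 29^(  -  1) * 191^1*2647^( - 1 )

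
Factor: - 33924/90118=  - 2^1*3^1*7^(  -  1)*11^1*41^ ( - 1 )* 157^ ( - 1)  *257^1 = -16962/45059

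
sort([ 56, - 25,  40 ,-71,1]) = [ - 71,-25, 1,40, 56]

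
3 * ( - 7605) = -22815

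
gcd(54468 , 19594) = 2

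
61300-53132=8168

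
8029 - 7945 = 84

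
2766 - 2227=539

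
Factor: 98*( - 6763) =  - 2^1*7^2*6763^1   =  - 662774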